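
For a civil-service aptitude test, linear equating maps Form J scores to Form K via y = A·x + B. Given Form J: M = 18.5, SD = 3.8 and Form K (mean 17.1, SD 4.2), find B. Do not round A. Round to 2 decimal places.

A = SD_Y / SD_X = 4.2 / 3.8 = 1.105263
B = M_Y − A·M_X = 17.1 − 1.105263 × 18.5 = -3.35

-3.35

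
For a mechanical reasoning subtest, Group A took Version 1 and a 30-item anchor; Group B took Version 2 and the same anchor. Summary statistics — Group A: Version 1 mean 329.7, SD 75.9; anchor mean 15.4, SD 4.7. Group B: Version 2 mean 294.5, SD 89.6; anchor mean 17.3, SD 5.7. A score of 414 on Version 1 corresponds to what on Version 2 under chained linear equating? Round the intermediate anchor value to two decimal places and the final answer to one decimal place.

346.7

Version 1 → anchor (Group A): v = (4.7/75.9)(414 − 329.7) + 15.4 = 20.62
anchor → Version 2 (Group B): y = (89.6/5.7)(20.62 − 17.3) + 294.5 = 346.7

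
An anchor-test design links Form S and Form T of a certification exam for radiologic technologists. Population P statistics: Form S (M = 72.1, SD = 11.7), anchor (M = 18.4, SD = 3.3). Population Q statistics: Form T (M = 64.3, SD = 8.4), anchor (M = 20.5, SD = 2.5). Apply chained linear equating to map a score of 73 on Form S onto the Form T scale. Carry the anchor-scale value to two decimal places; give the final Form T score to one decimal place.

58.1

Form S → anchor (Population P): v = (3.3/11.7)(73 − 72.1) + 18.4 = 18.65
anchor → Form T (Population Q): y = (8.4/2.5)(18.65 − 20.5) + 64.3 = 58.1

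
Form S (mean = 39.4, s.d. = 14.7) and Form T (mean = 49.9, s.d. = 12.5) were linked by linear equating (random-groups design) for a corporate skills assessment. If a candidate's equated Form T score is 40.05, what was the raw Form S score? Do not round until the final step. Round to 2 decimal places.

Invert y = (SD_Y/SD_X)(x − M_X) + M_Y:
x = (SD_X/SD_Y)(y − M_Y) + M_X = (14.7/12.5)(40.05 − 49.9) + 39.4
x = 1.176000 × -9.850 + 39.4 = 27.82

27.82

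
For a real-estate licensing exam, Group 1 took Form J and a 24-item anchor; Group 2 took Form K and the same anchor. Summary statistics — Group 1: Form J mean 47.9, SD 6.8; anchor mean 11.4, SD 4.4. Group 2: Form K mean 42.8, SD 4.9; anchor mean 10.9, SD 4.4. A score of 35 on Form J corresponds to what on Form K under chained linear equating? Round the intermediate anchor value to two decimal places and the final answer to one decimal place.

34.1

Form J → anchor (Group 1): v = (4.4/6.8)(35 − 47.9) + 11.4 = 3.05
anchor → Form K (Group 2): y = (4.9/4.4)(3.05 − 10.9) + 42.8 = 34.1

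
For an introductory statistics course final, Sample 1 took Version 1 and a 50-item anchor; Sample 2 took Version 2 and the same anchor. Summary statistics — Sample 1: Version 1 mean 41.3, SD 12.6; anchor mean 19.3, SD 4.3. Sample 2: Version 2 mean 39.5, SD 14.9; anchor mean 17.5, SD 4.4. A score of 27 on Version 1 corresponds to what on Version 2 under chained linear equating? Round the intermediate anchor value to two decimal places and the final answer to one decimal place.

Version 1 → anchor (Sample 1): v = (4.3/12.6)(27 − 41.3) + 19.3 = 14.42
anchor → Version 2 (Sample 2): y = (14.9/4.4)(14.42 − 17.5) + 39.5 = 29.1

29.1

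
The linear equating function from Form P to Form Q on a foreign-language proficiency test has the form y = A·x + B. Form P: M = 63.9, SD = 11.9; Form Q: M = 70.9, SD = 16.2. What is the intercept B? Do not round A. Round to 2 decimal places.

-16.09

A = SD_Y / SD_X = 16.2 / 11.9 = 1.361345
B = M_Y − A·M_X = 70.9 − 1.361345 × 63.9 = -16.09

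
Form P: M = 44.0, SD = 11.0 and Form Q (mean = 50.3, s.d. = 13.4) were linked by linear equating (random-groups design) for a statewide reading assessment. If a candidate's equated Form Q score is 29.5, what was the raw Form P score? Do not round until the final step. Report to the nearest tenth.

Invert y = (SD_Y/SD_X)(x − M_X) + M_Y:
x = (SD_X/SD_Y)(y − M_Y) + M_X = (11.0/13.4)(29.5 − 50.3) + 44.0
x = 0.820896 × -20.800 + 44.0 = 26.9

26.9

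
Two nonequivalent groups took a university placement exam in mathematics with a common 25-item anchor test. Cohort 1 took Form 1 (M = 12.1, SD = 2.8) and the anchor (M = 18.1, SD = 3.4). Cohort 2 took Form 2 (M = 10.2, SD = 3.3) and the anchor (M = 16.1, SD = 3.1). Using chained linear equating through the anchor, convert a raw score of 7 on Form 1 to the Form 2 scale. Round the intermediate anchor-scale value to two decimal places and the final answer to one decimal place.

Form 1 → anchor (Cohort 1): v = (3.4/2.8)(7 − 12.1) + 18.1 = 11.91
anchor → Form 2 (Cohort 2): y = (3.3/3.1)(11.91 − 16.1) + 10.2 = 5.7

5.7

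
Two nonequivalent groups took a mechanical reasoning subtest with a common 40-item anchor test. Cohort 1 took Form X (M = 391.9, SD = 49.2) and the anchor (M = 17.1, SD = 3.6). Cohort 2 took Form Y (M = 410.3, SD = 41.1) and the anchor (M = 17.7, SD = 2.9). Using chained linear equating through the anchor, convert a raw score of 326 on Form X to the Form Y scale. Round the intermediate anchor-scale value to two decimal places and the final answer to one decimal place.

Form X → anchor (Cohort 1): v = (3.6/49.2)(326 − 391.9) + 17.1 = 12.28
anchor → Form Y (Cohort 2): y = (41.1/2.9)(12.28 − 17.7) + 410.3 = 333.5

333.5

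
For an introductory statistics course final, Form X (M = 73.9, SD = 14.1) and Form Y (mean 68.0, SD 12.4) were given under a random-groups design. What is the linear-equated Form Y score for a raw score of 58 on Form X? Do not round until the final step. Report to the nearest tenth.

Linear equating: y = (SD_Y/SD_X)(x − M_X) + M_Y
y = (12.4/14.1)(58 − 73.9) + 68.0
y = 0.879433 × -15.9 + 68.0 = -13.9830 + 68.0 = 54.0

54.0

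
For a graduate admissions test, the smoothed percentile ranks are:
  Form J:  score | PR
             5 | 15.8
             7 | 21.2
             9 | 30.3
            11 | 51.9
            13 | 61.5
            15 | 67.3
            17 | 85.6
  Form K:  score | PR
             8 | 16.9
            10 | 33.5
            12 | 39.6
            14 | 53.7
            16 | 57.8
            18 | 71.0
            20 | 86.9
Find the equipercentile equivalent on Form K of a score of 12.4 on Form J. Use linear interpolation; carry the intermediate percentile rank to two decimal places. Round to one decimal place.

16.1

PR of 12.4 on Form J: 51.9 + (12.4 − 11)/(13 − 11) × (61.5 − 51.9) = 58.62
On Form K, PR 58.62 falls between score 16 (PR 57.8) and 18 (PR 71.0).
Interpolate: 16 + (58.62 − 57.8)/(71.0 − 57.8) × (18 − 16) = 16.1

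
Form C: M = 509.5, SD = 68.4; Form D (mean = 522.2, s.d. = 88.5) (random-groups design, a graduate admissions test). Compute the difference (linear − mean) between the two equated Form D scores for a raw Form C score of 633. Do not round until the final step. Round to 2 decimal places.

Mean-equated: 633 + (522.2 − 509.5) = 645.70
Linear-equated: (88.5/68.4)(633 − 509.5) + 522.2 = 681.992
Difference = 681.992 − 645.70 = 36.29

36.29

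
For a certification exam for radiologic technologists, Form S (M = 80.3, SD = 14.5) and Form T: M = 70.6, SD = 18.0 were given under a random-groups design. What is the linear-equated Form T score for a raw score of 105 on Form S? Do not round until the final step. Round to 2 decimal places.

Linear equating: y = (SD_Y/SD_X)(x − M_X) + M_Y
y = (18.0/14.5)(105 − 80.3) + 70.6
y = 1.241379 × 24.7 + 70.6 = 30.6621 + 70.6 = 101.26

101.26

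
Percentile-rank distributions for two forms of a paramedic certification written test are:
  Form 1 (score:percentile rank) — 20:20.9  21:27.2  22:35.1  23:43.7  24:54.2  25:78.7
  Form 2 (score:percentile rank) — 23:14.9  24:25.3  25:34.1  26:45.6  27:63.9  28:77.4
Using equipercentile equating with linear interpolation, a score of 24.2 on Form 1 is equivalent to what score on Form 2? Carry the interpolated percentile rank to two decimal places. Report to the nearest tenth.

26.7

PR of 24.2 on Form 1: 54.2 + (24.2 − 24)/(25 − 24) × (78.7 − 54.2) = 59.10
On Form 2, PR 59.10 falls between score 26 (PR 45.6) and 27 (PR 63.9).
Interpolate: 26 + (59.10 − 45.6)/(63.9 − 45.6) × (27 − 26) = 26.7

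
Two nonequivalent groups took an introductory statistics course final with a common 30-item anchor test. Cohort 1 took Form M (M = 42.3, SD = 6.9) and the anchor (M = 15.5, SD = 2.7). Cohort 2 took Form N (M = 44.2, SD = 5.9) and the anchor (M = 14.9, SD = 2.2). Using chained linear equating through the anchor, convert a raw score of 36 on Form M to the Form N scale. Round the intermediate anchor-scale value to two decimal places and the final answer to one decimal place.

39.2

Form M → anchor (Cohort 1): v = (2.7/6.9)(36 − 42.3) + 15.5 = 13.03
anchor → Form N (Cohort 2): y = (5.9/2.2)(13.03 − 14.9) + 44.2 = 39.2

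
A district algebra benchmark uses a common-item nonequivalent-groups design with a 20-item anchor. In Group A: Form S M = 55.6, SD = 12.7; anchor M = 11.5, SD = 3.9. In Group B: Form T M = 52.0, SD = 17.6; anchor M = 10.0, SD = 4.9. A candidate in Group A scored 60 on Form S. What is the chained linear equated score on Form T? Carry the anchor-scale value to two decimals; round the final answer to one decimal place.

Form S → anchor (Group A): v = (3.9/12.7)(60 − 55.6) + 11.5 = 12.85
anchor → Form T (Group B): y = (17.6/4.9)(12.85 − 10.0) + 52.0 = 62.2

62.2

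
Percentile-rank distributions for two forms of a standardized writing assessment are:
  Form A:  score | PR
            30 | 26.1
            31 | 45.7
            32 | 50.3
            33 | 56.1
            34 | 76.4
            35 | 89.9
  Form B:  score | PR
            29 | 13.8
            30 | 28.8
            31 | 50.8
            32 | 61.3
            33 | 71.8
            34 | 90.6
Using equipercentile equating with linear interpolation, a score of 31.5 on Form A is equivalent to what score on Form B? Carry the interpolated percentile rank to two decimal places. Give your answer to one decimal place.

PR of 31.5 on Form A: 45.7 + (31.5 − 31)/(32 − 31) × (50.3 − 45.7) = 48.00
On Form B, PR 48.00 falls between score 30 (PR 28.8) and 31 (PR 50.8).
Interpolate: 30 + (48.00 − 28.8)/(50.8 − 28.8) × (31 − 30) = 30.9

30.9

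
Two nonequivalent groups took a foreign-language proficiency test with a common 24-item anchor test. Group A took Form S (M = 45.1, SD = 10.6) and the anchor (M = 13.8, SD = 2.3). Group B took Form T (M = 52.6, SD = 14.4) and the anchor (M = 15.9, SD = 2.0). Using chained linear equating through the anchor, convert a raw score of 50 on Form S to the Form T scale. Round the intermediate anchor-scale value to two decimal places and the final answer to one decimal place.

45.1

Form S → anchor (Group A): v = (2.3/10.6)(50 − 45.1) + 13.8 = 14.86
anchor → Form T (Group B): y = (14.4/2.0)(14.86 − 15.9) + 52.6 = 45.1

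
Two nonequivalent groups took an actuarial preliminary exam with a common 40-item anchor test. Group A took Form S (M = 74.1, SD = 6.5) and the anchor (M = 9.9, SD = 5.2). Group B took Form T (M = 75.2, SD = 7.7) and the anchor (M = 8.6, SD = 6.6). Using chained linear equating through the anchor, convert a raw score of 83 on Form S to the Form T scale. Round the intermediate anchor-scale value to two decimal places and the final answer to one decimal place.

85.0

Form S → anchor (Group A): v = (5.2/6.5)(83 − 74.1) + 9.9 = 17.02
anchor → Form T (Group B): y = (7.7/6.6)(17.02 − 8.6) + 75.2 = 85.0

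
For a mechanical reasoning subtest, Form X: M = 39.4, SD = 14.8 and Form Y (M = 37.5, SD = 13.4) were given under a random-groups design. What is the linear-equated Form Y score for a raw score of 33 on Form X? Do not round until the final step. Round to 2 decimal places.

31.71

Linear equating: y = (SD_Y/SD_X)(x − M_X) + M_Y
y = (13.4/14.8)(33 − 39.4) + 37.5
y = 0.905405 × -6.4 + 37.5 = -5.7946 + 37.5 = 31.71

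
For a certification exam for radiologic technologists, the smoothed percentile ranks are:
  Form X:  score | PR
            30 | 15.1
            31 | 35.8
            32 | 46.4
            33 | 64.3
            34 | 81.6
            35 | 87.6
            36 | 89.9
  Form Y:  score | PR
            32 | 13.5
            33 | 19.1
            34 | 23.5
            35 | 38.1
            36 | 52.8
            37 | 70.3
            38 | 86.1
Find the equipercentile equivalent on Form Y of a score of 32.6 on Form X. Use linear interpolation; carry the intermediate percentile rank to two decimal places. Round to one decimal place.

36.2

PR of 32.6 on Form X: 46.4 + (32.6 − 32)/(33 − 32) × (64.3 − 46.4) = 57.14
On Form Y, PR 57.14 falls between score 36 (PR 52.8) and 37 (PR 70.3).
Interpolate: 36 + (57.14 − 52.8)/(70.3 − 52.8) × (37 − 36) = 36.2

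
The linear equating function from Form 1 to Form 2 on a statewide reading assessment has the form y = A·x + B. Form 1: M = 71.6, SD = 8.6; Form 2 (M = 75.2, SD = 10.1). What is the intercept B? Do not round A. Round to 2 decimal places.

A = SD_Y / SD_X = 10.1 / 8.6 = 1.174419
B = M_Y − A·M_X = 75.2 − 1.174419 × 71.6 = -8.89

-8.89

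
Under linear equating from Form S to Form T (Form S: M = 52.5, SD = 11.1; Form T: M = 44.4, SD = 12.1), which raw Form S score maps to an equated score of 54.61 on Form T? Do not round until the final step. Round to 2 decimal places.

61.87

Invert y = (SD_Y/SD_X)(x − M_X) + M_Y:
x = (SD_X/SD_Y)(y − M_Y) + M_X = (11.1/12.1)(54.61 − 44.4) + 52.5
x = 0.917355 × 10.210 + 52.5 = 61.87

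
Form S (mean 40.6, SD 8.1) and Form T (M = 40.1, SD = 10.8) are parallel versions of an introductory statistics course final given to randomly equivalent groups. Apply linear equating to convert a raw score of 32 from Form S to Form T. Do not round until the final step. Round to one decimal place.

28.6

Linear equating: y = (SD_Y/SD_X)(x − M_X) + M_Y
y = (10.8/8.1)(32 − 40.6) + 40.1
y = 1.333333 × -8.6 + 40.1 = -11.4667 + 40.1 = 28.6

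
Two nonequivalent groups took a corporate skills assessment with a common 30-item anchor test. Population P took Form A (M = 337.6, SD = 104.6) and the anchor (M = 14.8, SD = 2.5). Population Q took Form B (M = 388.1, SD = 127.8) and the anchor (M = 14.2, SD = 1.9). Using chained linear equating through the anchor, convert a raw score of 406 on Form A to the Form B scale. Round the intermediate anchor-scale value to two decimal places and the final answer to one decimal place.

538.1

Form A → anchor (Population P): v = (2.5/104.6)(406 − 337.6) + 14.8 = 16.43
anchor → Form B (Population Q): y = (127.8/1.9)(16.43 − 14.2) + 388.1 = 538.1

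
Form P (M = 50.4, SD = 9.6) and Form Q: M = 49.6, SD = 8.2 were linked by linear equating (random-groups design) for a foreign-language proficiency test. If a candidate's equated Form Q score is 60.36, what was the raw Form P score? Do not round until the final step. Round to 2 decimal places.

Invert y = (SD_Y/SD_X)(x − M_X) + M_Y:
x = (SD_X/SD_Y)(y − M_Y) + M_X = (9.6/8.2)(60.36 − 49.6) + 50.4
x = 1.170732 × 10.760 + 50.4 = 63.00

63.00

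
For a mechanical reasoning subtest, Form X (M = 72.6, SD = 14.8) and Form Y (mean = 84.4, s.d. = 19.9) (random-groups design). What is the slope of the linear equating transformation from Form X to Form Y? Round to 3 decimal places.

1.345

A = SD_Y / SD_X = 19.9 / 14.8 = 1.345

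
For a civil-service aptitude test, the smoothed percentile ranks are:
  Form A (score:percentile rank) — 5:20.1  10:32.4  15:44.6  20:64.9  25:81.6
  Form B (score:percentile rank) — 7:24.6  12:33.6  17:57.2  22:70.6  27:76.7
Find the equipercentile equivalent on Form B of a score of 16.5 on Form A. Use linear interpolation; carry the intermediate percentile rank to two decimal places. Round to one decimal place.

PR of 16.5 on Form A: 44.6 + (16.5 − 15)/(20 − 15) × (64.9 − 44.6) = 50.69
On Form B, PR 50.69 falls between score 12 (PR 33.6) and 17 (PR 57.2).
Interpolate: 12 + (50.69 − 33.6)/(57.2 − 33.6) × (17 − 12) = 15.6

15.6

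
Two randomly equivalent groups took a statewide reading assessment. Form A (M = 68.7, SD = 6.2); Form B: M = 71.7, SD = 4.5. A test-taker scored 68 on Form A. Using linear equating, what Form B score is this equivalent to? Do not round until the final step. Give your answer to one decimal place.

Linear equating: y = (SD_Y/SD_X)(x − M_X) + M_Y
y = (4.5/6.2)(68 − 68.7) + 71.7
y = 0.725806 × -0.7 + 71.7 = -0.5081 + 71.7 = 71.2

71.2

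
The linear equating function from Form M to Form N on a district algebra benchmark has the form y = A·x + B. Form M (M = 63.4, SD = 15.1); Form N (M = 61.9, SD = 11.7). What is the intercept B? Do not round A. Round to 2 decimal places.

12.78

A = SD_Y / SD_X = 11.7 / 15.1 = 0.774834
B = M_Y − A·M_X = 61.9 − 0.774834 × 63.4 = 12.78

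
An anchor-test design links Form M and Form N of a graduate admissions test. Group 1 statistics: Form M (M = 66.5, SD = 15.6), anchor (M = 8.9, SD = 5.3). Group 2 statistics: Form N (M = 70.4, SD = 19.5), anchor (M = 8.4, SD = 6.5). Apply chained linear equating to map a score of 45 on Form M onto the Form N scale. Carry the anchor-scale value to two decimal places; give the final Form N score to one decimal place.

Form M → anchor (Group 1): v = (5.3/15.6)(45 − 66.5) + 8.9 = 1.60
anchor → Form N (Group 2): y = (19.5/6.5)(1.60 − 8.4) + 70.4 = 50.0

50.0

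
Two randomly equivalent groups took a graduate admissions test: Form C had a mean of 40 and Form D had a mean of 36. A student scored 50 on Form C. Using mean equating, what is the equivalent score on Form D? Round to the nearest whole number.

Mean equating: y = x + (M_Y − M_X) = 50 + (36 − 40) = 46

46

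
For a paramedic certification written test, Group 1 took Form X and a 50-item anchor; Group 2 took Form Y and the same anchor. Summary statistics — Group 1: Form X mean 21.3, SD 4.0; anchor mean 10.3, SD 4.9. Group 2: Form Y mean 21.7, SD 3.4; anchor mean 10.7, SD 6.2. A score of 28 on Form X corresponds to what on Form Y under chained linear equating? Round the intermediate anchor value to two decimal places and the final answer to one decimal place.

Form X → anchor (Group 1): v = (4.9/4.0)(28 − 21.3) + 10.3 = 18.51
anchor → Form Y (Group 2): y = (3.4/6.2)(18.51 − 10.7) + 21.7 = 26.0

26.0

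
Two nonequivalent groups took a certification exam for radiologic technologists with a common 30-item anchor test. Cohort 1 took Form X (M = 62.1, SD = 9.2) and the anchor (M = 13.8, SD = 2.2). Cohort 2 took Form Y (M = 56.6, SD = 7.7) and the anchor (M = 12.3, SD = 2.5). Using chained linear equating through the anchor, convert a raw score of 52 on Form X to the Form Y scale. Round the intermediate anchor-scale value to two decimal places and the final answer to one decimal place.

53.8

Form X → anchor (Cohort 1): v = (2.2/9.2)(52 − 62.1) + 13.8 = 11.38
anchor → Form Y (Cohort 2): y = (7.7/2.5)(11.38 − 12.3) + 56.6 = 53.8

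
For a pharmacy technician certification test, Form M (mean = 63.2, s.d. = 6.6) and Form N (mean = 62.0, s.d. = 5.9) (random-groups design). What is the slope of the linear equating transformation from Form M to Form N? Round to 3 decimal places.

A = SD_Y / SD_X = 5.9 / 6.6 = 0.894

0.894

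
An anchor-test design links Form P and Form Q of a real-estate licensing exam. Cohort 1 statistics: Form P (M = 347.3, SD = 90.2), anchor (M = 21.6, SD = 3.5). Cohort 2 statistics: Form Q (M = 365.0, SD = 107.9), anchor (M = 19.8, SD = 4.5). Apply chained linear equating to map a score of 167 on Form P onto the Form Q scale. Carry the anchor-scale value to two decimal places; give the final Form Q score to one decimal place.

240.3

Form P → anchor (Cohort 1): v = (3.5/90.2)(167 − 347.3) + 21.6 = 14.60
anchor → Form Q (Cohort 2): y = (107.9/4.5)(14.60 − 19.8) + 365.0 = 240.3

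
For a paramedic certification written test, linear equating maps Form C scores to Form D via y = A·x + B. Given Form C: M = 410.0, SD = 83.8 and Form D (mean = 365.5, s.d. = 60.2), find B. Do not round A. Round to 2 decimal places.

A = SD_Y / SD_X = 60.2 / 83.8 = 0.718377
B = M_Y − A·M_X = 365.5 − 0.718377 × 410.0 = 70.97

70.97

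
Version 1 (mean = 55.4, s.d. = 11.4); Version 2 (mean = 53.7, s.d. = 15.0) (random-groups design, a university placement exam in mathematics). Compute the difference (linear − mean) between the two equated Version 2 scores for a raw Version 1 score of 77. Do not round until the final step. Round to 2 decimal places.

6.82

Mean-equated: 77 + (53.7 − 55.4) = 75.30
Linear-equated: (15.0/11.4)(77 − 55.4) + 53.7 = 82.121
Difference = 82.121 − 75.30 = 6.82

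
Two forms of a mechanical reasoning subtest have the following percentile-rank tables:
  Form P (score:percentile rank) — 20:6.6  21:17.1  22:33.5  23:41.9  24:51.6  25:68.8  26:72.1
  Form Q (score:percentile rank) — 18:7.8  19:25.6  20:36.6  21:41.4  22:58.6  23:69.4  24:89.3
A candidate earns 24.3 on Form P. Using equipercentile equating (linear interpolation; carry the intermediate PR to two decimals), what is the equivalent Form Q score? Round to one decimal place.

PR of 24.3 on Form P: 51.6 + (24.3 − 24)/(25 − 24) × (68.8 − 51.6) = 56.76
On Form Q, PR 56.76 falls between score 21 (PR 41.4) and 22 (PR 58.6).
Interpolate: 21 + (56.76 − 41.4)/(58.6 − 41.4) × (22 − 21) = 21.9

21.9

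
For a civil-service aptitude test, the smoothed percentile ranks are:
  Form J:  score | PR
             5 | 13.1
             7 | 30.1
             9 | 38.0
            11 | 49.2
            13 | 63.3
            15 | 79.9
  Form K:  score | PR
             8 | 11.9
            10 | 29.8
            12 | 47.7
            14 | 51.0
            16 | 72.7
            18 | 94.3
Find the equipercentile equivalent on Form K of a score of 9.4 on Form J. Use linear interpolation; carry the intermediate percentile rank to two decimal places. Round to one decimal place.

11.2

PR of 9.4 on Form J: 38.0 + (9.4 − 9)/(11 − 9) × (49.2 − 38.0) = 40.24
On Form K, PR 40.24 falls between score 10 (PR 29.8) and 12 (PR 47.7).
Interpolate: 10 + (40.24 − 29.8)/(47.7 − 29.8) × (12 − 10) = 11.2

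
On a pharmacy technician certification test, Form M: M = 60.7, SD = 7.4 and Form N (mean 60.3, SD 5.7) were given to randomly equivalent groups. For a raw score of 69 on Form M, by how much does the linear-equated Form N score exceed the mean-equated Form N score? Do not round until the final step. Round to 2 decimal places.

Mean-equated: 69 + (60.3 − 60.7) = 68.60
Linear-equated: (5.7/7.4)(69 − 60.7) + 60.3 = 66.693
Difference = 66.693 − 68.60 = -1.91

-1.91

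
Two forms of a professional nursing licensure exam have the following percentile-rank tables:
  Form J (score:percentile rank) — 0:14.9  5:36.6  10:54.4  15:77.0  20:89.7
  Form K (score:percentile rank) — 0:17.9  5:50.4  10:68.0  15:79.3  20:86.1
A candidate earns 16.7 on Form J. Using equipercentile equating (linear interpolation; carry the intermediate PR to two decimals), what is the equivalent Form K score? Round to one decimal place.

16.5

PR of 16.7 on Form J: 77.0 + (16.7 − 15)/(20 − 15) × (89.7 − 77.0) = 81.32
On Form K, PR 81.32 falls between score 15 (PR 79.3) and 20 (PR 86.1).
Interpolate: 15 + (81.32 − 79.3)/(86.1 − 79.3) × (20 − 15) = 16.5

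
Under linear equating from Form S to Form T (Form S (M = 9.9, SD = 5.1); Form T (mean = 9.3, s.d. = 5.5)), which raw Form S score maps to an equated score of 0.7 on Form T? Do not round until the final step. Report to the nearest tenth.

Invert y = (SD_Y/SD_X)(x − M_X) + M_Y:
x = (SD_X/SD_Y)(y − M_Y) + M_X = (5.1/5.5)(0.7 − 9.3) + 9.9
x = 0.927273 × -8.600 + 9.9 = 1.9

1.9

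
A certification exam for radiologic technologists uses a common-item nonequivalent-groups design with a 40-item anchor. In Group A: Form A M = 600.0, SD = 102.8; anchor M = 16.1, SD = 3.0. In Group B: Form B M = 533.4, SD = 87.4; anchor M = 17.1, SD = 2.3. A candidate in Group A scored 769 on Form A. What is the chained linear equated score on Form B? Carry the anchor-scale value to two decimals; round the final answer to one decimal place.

682.7

Form A → anchor (Group A): v = (3.0/102.8)(769 − 600.0) + 16.1 = 21.03
anchor → Form B (Group B): y = (87.4/2.3)(21.03 − 17.1) + 533.4 = 682.7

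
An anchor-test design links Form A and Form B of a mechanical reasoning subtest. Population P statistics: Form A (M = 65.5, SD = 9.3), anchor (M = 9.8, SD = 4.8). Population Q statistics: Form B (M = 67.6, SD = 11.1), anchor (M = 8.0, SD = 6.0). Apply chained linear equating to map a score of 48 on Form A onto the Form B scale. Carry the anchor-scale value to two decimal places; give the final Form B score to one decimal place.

54.2

Form A → anchor (Population P): v = (4.8/9.3)(48 − 65.5) + 9.8 = 0.77
anchor → Form B (Population Q): y = (11.1/6.0)(0.77 − 8.0) + 67.6 = 54.2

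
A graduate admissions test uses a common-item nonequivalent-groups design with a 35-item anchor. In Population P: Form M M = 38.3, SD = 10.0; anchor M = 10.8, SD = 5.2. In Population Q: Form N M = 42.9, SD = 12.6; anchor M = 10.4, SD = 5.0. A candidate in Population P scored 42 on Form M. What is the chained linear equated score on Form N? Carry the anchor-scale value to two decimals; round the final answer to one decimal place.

48.7

Form M → anchor (Population P): v = (5.2/10.0)(42 − 38.3) + 10.8 = 12.72
anchor → Form N (Population Q): y = (12.6/5.0)(12.72 − 10.4) + 42.9 = 48.7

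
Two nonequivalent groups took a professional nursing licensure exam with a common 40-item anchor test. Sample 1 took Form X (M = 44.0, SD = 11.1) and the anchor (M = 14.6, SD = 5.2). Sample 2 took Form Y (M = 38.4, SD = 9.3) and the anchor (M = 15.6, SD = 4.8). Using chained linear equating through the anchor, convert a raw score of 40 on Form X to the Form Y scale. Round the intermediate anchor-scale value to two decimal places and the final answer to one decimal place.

32.8

Form X → anchor (Sample 1): v = (5.2/11.1)(40 − 44.0) + 14.6 = 12.73
anchor → Form Y (Sample 2): y = (9.3/4.8)(12.73 − 15.6) + 38.4 = 32.8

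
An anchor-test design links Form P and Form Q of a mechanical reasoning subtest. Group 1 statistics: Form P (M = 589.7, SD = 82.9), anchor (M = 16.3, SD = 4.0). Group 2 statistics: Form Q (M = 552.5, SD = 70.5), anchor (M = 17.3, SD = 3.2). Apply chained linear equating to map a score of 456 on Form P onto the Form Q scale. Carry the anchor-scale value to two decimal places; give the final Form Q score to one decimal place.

Form P → anchor (Group 1): v = (4.0/82.9)(456 − 589.7) + 16.3 = 9.85
anchor → Form Q (Group 2): y = (70.5/3.2)(9.85 − 17.3) + 552.5 = 388.4

388.4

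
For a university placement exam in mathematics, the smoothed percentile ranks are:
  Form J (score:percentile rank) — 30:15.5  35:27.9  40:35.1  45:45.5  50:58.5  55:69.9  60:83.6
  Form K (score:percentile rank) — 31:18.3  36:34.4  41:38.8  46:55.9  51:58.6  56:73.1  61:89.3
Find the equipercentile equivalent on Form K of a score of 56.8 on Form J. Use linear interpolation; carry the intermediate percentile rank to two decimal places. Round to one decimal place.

PR of 56.8 on Form J: 69.9 + (56.8 − 55)/(60 − 55) × (83.6 − 69.9) = 74.83
On Form K, PR 74.83 falls between score 56 (PR 73.1) and 61 (PR 89.3).
Interpolate: 56 + (74.83 − 73.1)/(89.3 − 73.1) × (61 − 56) = 56.5

56.5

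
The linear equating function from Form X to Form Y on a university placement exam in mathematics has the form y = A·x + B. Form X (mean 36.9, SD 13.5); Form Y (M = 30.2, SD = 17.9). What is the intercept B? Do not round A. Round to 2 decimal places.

-18.73

A = SD_Y / SD_X = 17.9 / 13.5 = 1.325926
B = M_Y − A·M_X = 30.2 − 1.325926 × 36.9 = -18.73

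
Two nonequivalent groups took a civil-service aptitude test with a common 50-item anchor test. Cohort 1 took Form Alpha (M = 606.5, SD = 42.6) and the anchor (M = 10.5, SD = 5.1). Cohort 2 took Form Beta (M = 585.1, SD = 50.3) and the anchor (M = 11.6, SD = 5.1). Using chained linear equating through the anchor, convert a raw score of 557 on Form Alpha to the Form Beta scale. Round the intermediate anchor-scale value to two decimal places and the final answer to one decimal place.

Form Alpha → anchor (Cohort 1): v = (5.1/42.6)(557 − 606.5) + 10.5 = 4.57
anchor → Form Beta (Cohort 2): y = (50.3/5.1)(4.57 − 11.6) + 585.1 = 515.8

515.8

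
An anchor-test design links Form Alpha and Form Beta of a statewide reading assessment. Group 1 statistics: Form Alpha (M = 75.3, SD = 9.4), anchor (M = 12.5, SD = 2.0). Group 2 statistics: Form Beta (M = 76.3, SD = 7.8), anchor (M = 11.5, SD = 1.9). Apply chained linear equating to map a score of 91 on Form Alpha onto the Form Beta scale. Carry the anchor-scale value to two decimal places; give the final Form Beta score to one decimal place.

Form Alpha → anchor (Group 1): v = (2.0/9.4)(91 − 75.3) + 12.5 = 15.84
anchor → Form Beta (Group 2): y = (7.8/1.9)(15.84 − 11.5) + 76.3 = 94.1

94.1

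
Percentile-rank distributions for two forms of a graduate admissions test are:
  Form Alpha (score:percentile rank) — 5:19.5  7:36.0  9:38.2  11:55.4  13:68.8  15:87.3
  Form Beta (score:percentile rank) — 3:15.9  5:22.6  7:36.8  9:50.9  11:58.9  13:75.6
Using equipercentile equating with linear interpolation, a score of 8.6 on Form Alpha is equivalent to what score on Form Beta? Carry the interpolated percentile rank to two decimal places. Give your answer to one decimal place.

7.1

PR of 8.6 on Form Alpha: 36.0 + (8.6 − 7)/(9 − 7) × (38.2 − 36.0) = 37.76
On Form Beta, PR 37.76 falls between score 7 (PR 36.8) and 9 (PR 50.9).
Interpolate: 7 + (37.76 − 36.8)/(50.9 − 36.8) × (9 − 7) = 7.1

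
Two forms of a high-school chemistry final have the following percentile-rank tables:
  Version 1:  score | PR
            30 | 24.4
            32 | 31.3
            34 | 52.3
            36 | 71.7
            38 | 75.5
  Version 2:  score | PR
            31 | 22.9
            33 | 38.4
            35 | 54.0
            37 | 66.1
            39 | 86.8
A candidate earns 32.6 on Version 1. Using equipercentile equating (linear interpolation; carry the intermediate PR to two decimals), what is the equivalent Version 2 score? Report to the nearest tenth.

PR of 32.6 on Version 1: 31.3 + (32.6 − 32)/(34 − 32) × (52.3 − 31.3) = 37.60
On Version 2, PR 37.60 falls between score 31 (PR 22.9) and 33 (PR 38.4).
Interpolate: 31 + (37.60 − 22.9)/(38.4 − 22.9) × (33 − 31) = 32.9

32.9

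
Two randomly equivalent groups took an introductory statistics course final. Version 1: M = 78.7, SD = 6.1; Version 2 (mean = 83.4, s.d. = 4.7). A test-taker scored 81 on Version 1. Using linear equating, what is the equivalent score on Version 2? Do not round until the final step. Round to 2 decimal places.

85.17

Linear equating: y = (SD_Y/SD_X)(x − M_X) + M_Y
y = (4.7/6.1)(81 − 78.7) + 83.4
y = 0.770492 × 2.3 + 83.4 = 1.7721 + 83.4 = 85.17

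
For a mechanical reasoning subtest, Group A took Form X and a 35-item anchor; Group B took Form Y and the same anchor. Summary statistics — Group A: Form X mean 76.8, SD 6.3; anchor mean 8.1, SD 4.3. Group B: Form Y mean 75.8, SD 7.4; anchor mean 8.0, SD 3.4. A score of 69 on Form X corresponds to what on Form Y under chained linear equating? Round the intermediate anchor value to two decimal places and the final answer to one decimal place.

Form X → anchor (Group A): v = (4.3/6.3)(69 − 76.8) + 8.1 = 2.78
anchor → Form Y (Group B): y = (7.4/3.4)(2.78 − 8.0) + 75.8 = 64.4

64.4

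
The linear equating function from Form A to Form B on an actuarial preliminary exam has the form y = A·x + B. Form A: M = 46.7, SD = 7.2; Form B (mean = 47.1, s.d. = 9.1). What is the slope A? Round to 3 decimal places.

A = SD_Y / SD_X = 9.1 / 7.2 = 1.264

1.264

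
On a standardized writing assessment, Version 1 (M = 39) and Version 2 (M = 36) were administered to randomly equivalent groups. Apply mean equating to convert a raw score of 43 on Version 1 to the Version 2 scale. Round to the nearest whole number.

40

Mean equating: y = x + (M_Y − M_X) = 43 + (36 − 39) = 40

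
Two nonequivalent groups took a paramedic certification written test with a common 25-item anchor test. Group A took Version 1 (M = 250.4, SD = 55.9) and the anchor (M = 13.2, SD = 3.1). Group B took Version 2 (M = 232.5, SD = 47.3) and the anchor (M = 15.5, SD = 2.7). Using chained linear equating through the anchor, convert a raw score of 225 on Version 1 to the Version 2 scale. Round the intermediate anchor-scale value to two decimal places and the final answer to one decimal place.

167.5

Version 1 → anchor (Group A): v = (3.1/55.9)(225 − 250.4) + 13.2 = 11.79
anchor → Version 2 (Group B): y = (47.3/2.7)(11.79 − 15.5) + 232.5 = 167.5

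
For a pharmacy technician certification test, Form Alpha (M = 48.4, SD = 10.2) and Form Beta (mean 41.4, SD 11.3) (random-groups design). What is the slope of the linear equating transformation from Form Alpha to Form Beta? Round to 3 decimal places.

A = SD_Y / SD_X = 11.3 / 10.2 = 1.108

1.108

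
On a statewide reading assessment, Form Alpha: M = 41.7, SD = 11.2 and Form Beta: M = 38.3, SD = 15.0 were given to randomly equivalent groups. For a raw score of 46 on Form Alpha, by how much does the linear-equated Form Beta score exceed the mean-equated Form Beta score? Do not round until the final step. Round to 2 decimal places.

Mean-equated: 46 + (38.3 − 41.7) = 42.60
Linear-equated: (15.0/11.2)(46 − 41.7) + 38.3 = 44.059
Difference = 44.059 − 42.60 = 1.46

1.46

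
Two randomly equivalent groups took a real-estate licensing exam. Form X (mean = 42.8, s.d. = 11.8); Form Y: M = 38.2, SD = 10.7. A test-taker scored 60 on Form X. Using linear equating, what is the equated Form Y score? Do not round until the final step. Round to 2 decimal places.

Linear equating: y = (SD_Y/SD_X)(x − M_X) + M_Y
y = (10.7/11.8)(60 − 42.8) + 38.2
y = 0.906780 × 17.2 + 38.2 = 15.5966 + 38.2 = 53.80

53.80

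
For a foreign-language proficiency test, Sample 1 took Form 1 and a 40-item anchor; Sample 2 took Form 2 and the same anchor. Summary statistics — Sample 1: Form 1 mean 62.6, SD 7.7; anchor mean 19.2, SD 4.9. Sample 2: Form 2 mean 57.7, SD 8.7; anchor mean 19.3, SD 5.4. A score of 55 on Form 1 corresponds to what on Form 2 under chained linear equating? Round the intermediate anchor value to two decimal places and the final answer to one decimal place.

49.7

Form 1 → anchor (Sample 1): v = (4.9/7.7)(55 − 62.6) + 19.2 = 14.36
anchor → Form 2 (Sample 2): y = (8.7/5.4)(14.36 − 19.3) + 57.7 = 49.7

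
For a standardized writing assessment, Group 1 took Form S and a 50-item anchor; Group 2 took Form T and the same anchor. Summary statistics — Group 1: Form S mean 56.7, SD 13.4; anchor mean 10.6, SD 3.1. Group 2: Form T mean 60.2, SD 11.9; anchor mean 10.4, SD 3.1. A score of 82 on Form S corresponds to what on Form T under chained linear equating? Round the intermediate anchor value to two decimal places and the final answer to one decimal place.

Form S → anchor (Group 1): v = (3.1/13.4)(82 − 56.7) + 10.6 = 16.45
anchor → Form T (Group 2): y = (11.9/3.1)(16.45 − 10.4) + 60.2 = 83.4

83.4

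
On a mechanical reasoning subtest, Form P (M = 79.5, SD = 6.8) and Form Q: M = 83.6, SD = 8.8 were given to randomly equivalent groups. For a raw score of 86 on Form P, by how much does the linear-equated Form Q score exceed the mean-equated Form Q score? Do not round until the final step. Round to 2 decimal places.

Mean-equated: 86 + (83.6 − 79.5) = 90.10
Linear-equated: (8.8/6.8)(86 − 79.5) + 83.6 = 92.012
Difference = 92.012 − 90.10 = 1.91

1.91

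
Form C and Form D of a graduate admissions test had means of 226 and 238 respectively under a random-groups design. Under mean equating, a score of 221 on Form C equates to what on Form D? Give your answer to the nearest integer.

Mean equating: y = x + (M_Y − M_X) = 221 + (238 − 226) = 233

233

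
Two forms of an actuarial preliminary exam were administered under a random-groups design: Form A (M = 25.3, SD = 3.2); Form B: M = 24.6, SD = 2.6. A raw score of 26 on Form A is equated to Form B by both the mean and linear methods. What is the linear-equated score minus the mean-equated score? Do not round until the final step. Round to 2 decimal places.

Mean-equated: 26 + (24.6 − 25.3) = 25.30
Linear-equated: (2.6/3.2)(26 − 25.3) + 24.6 = 25.169
Difference = 25.169 − 25.30 = -0.13

-0.13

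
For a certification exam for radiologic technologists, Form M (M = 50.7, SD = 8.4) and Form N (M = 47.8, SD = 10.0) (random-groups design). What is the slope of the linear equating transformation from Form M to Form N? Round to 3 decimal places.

1.190

A = SD_Y / SD_X = 10.0 / 8.4 = 1.190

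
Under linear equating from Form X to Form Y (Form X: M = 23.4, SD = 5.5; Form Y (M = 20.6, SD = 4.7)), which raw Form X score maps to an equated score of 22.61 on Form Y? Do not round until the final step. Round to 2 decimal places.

25.75

Invert y = (SD_Y/SD_X)(x − M_X) + M_Y:
x = (SD_X/SD_Y)(y − M_Y) + M_X = (5.5/4.7)(22.61 − 20.6) + 23.4
x = 1.170213 × 2.010 + 23.4 = 25.75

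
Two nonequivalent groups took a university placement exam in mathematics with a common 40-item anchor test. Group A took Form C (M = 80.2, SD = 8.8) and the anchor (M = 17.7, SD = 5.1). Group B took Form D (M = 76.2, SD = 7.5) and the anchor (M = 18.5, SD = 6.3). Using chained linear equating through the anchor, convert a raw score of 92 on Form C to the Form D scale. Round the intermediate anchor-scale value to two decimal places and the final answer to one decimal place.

83.4

Form C → anchor (Group A): v = (5.1/8.8)(92 − 80.2) + 17.7 = 24.54
anchor → Form D (Group B): y = (7.5/6.3)(24.54 − 18.5) + 76.2 = 83.4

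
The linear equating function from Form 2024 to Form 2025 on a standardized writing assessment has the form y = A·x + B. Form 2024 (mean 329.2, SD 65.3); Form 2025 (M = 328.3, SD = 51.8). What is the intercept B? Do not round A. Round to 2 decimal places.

67.16

A = SD_Y / SD_X = 51.8 / 65.3 = 0.793262
B = M_Y − A·M_X = 328.3 − 0.793262 × 329.2 = 67.16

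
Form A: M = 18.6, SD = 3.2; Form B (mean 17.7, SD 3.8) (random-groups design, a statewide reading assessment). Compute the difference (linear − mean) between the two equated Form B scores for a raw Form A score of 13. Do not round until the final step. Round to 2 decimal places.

Mean-equated: 13 + (17.7 − 18.6) = 12.10
Linear-equated: (3.8/3.2)(13 − 18.6) + 17.7 = 11.050
Difference = 11.050 − 12.10 = -1.05

-1.05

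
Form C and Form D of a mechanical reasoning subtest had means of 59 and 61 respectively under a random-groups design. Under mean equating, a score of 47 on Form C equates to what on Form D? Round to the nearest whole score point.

Mean equating: y = x + (M_Y − M_X) = 47 + (61 − 59) = 49

49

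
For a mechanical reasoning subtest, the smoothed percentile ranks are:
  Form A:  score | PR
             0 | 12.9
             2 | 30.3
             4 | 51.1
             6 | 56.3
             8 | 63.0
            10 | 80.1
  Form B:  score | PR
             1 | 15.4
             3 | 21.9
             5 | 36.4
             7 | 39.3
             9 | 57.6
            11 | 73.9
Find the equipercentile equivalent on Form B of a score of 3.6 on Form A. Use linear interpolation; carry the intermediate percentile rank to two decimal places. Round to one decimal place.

PR of 3.6 on Form A: 30.3 + (3.6 − 2)/(4 − 2) × (51.1 − 30.3) = 46.94
On Form B, PR 46.94 falls between score 7 (PR 39.3) and 9 (PR 57.6).
Interpolate: 7 + (46.94 − 39.3)/(57.6 − 39.3) × (9 − 7) = 7.8

7.8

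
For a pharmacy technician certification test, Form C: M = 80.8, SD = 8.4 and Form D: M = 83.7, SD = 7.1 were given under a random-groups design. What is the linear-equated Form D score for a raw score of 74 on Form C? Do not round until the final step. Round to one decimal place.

78.0

Linear equating: y = (SD_Y/SD_X)(x − M_X) + M_Y
y = (7.1/8.4)(74 − 80.8) + 83.7
y = 0.845238 × -6.8 + 83.7 = -5.7476 + 83.7 = 78.0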